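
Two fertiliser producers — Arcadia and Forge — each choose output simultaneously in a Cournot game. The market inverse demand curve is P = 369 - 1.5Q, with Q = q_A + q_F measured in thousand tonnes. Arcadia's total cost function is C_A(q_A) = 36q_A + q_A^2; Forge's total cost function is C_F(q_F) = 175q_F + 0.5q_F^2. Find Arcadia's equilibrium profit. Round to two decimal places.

Arcadia's profit: π_A = (369 - 1.5Q)q_A - (36q_A + q_A²). Setting ∂π_A/∂q_A = 0: 333 - 5q_A - (3/2)(q_F) = 0.
Forge's first-order condition: 194 - 4q_F - (3/2)(q_A) = 0.
Best responses: q_A = (333 - (3/2)q_F)/5, q_F = (194 - (3/2)q_A)/4.
Substituting one into the other gives q_A = 58.6479 and q_F = 1882/71.
Price P = 369 - (3/2)·85.1549 = 241.2676.
Arcadia's profit: 241.2676·58.6479 - 36·58.6479 - 58.6479² = 8598.9367.

8598.94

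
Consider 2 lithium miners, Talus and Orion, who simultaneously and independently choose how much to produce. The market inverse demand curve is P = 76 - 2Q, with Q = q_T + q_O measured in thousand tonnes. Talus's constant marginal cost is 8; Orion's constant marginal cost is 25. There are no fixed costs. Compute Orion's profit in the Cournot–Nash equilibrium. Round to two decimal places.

64.22

Talus's profit: π_T = (76 - 2Q)q_T - (8q_T). Setting ∂π_T/∂q_T = 0: 68 - 4q_T - 2(q_O) = 0.
Orion's profit: π_O = (76 - 2Q)q_O - (25q_O). Setting ∂π_O/∂q_O = 0: 51 - 4q_O - 2(q_T) = 0.
Best responses: q_T = (68 - 2q_O)/4, q_O = (51 - 2q_T)/4.
Substituting one into the other gives q_T = 85/6 and q_O = 17/3.
Price P = 76 - 2·(119/6) = 109/3.
Orion's profit: (109/3 - 25)·(17/3) = 578/9.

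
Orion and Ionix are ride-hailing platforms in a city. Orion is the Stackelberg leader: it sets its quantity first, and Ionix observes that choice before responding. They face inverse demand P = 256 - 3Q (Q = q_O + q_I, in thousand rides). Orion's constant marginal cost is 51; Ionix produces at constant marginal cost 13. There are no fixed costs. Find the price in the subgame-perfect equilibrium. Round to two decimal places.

92.75

Solve by backward induction. Given q_O, the follower Ionix maximises π_I = (256 - 3q_O - 3q_I)q_I - 13q_I.
Setting the follower's marginal profit to zero, 243 - 3q_O - 6q_I = 0, i.e. q_I = (243 - 3q_O)/6.
The leader anticipates this reaction. Substituting into P = 256 - 3Q gives P = 269/2 - (3/2)q_O, so π_O = (269/2 - (3/2)q_O)q_O - 51q_O.
The leader's first-order condition 167/2 - 3q_O = 0 yields q_O = 167/6.
Then q_I = (243 - 3·(167/6))/6 = 319/12.
Total output Q = 653/12, so price P = 256 - 3·(653/12) = 371/4.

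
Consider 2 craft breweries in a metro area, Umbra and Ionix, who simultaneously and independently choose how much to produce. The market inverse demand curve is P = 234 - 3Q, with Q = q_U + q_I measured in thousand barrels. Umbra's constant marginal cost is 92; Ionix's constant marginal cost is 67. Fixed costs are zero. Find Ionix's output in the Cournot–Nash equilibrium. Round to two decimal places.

Umbra's profit: π_U = (234 - 3Q)q_U - (92q_U). Setting ∂π_U/∂q_U = 0: 142 - 6q_U - 3(q_I) = 0.
Ionix's first-order condition: 167 - 6q_I - 3(q_U) = 0.
Rearranging gives the reaction functions q_U = (142 - 3q_I)/6 and q_I = (167 - 3q_U)/6.
Substituting one into the other gives q_U = 13 and q_I = 64/3.

21.33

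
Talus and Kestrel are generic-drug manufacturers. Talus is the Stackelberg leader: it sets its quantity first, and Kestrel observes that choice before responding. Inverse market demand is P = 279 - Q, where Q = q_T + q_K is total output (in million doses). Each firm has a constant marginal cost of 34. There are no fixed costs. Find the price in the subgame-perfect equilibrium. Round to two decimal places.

95.25

The follower Kestrel best-responds to any q_T: π_K = (279 - Q)q_K - 34q_K.
Setting the follower's marginal profit to zero, 245 - q_T - 2q_K = 0, i.e. q_K = (245 - q_T)/2.
Talus substitutes q_K(q_T) into its own profit: π_T = q_T(279 - q_T - (245 - q_T)/2) - 34q_T = (313/2 - (1/2)q_T)q_T - 34q_T.
The leader's first-order condition 245/2 - q_T = 0 yields q_T = 245/2.
Then q_K = (245 - 245/2)/2 = 245/4.
Total output Q = 735/4, so price P = 279 - 735/4 = 381/4.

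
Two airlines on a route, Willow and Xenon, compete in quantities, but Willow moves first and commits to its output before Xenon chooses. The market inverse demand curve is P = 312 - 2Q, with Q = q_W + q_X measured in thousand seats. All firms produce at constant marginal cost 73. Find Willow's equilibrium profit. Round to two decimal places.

The follower Xenon best-responds to any q_W: π_X = (312 - 2Q)q_X - 73q_X.
∂π_X/∂q_X = 239 - 2q_W - 4q_X = 0 gives the reaction function q_X = (239 - 2q_W)/4.
The leader anticipates this reaction. Substituting into P = 312 - 2Q gives P = 385/2 - q_W, so π_W = (385/2 - q_W)q_W - 73q_W.
Leader FOC: 239/2 - 2q_W = 0, so q_W = 239/4.
Then q_X = (239 - 2·(239/4))/4 = 239/8.
Price P = 312 - 2·(717/8) = 531/4.
Willow's profit: (531/4 - 73)·(239/4) = 3570.0625.

3570.06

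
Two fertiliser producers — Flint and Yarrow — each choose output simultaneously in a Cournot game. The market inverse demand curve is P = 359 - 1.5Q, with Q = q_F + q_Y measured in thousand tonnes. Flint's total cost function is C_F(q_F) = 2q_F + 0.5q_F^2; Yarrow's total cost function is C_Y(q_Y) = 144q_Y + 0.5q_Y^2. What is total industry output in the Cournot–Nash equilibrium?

104

Flint's profit: π_F = (359 - 1.5Q)q_F - (2q_F + (1/2)q_F²). Setting ∂π_F/∂q_F = 0: 357 - 4q_F - (3/2)(q_Y) = 0.
Yarrow's first-order condition: 215 - 4q_Y - (3/2)(q_F) = 0.
Best responses: q_F = (357 - (3/2)q_Y)/4, q_Y = (215 - (3/2)q_F)/4.
Solving the pair: q_F = 402/5, q_Y = 118/5.
Total output Q = 402/5 + 118/5 = 104.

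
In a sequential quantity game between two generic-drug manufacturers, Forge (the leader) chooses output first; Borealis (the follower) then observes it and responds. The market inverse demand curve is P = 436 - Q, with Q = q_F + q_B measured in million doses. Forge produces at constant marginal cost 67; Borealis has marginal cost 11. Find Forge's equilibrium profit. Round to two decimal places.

12246.13

Solve by backward induction. Given q_F, the follower Borealis maximises π_B = (436 - q_F - q_B)q_B - 11q_B.
∂π_B/∂q_B = 425 - q_F - 2q_B = 0 gives the reaction function q_B = (425 - q_F)/2.
The leader anticipates this reaction. Substituting into P = 436 - Q gives P = 447/2 - (1/2)q_F, so π_F = (447/2 - (1/2)q_F)q_F - 67q_F.
The leader's first-order condition 313/2 - q_F = 0 yields q_F = 313/2.
Then q_B = (425 - 313/2)/2 = 537/4.
Price P = 436 - 1163/4 = 581/4.
Forge's profit: (581/4 - 67)·(313/2) = 12246.1250.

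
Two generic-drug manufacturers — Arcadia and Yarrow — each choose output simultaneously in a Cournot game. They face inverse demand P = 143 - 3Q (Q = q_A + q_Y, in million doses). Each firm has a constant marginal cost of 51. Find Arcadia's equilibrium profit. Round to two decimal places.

Each firm earns π_i = (143 - 3Q)q_i - 51q_i.
First-order condition (treating rivals' output as given): 92 - 6q_i - 3q_j = 0.
By symmetry each firm produces the same amount; substituting q_j = q_i yields q_i = 92/9.
Price P = 143 - 3·(184/9) = 245/3.
Arcadia's profit: (245/3 - 51)·(92/9) = 313.4815.

313.48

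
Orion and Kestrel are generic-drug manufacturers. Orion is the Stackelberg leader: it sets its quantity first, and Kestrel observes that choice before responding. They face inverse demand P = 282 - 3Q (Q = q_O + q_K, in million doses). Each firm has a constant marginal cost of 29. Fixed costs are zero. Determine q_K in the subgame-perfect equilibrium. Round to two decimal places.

Solve by backward induction. Given q_O, the follower Kestrel maximises π_K = (282 - 3q_O - 3q_K)q_K - 29q_K.
Setting the follower's marginal profit to zero, 253 - 3q_O - 6q_K = 0, i.e. q_K = (253 - 3q_O)/6.
Orion substitutes q_K(q_O) into its own profit: π_O = q_O(282 - 3q_O - (253 - 3q_O)/2) - 29q_O = (311/2 - (3/2)q_O)q_O - 29q_O.
Maximising: ∂π_O/∂q_O = 253/2 - 3q_O = 0, giving q_O = 253/6.
Then q_K = (253 - 3·(253/6))/6 = 253/12.

21.08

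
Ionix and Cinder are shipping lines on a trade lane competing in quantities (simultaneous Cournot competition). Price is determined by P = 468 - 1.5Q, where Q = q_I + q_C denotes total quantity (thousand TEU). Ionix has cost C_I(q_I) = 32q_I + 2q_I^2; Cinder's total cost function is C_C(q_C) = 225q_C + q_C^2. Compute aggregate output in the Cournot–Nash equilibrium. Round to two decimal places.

Ionix's profit: π_I = (468 - 1.5Q)q_I - (32q_I + 2q_I²). Setting ∂π_I/∂q_I = 0: 436 - 7q_I - (3/2)(q_C) = 0.
Cinder's profit: π_C = (468 - 1.5Q)q_C - (225q_C + q_C²). Setting ∂π_C/∂q_C = 0: 243 - 5q_C - (3/2)(q_I) = 0.
Best responses: q_I = (436 - (3/2)q_C)/7, q_C = (243 - (3/2)q_I)/5.
Substituting one into the other gives q_I = 55.4351 and q_C = 31.9695.
Total output Q = 55.4351 + 31.9695 = 87.4046.

87.40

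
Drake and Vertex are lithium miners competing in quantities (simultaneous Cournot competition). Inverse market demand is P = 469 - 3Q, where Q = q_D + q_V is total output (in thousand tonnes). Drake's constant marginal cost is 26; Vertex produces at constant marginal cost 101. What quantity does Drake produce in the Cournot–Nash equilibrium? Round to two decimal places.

57.56

Drake's profit: π_D = (469 - 3Q)q_D - (26q_D). Setting ∂π_D/∂q_D = 0: 443 - 6q_D - 3(q_V) = 0.
Vertex's first-order condition: 368 - 6q_V - 3(q_D) = 0.
Best responses: q_D = (443 - 3q_V)/6, q_V = (368 - 3q_D)/6.
Solving the pair: q_D = 518/9, q_V = 293/9.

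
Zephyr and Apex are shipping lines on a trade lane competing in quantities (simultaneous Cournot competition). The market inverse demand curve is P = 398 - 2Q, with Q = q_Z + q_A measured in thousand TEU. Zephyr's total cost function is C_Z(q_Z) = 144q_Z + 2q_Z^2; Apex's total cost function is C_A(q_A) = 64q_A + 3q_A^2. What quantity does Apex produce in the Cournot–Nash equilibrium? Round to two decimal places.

Zephyr's profit: π_Z = (398 - 2Q)q_Z - (144q_Z + 2q_Z²). Setting ∂π_Z/∂q_Z = 0: 254 - 8q_Z - 2(q_A) = 0.
Apex's first-order condition: 334 - 10q_A - 2(q_Z) = 0.
So q_Z = (254 - 2q_A)/8 and q_A = (334 - 2q_Z)/10.
Substituting one into the other gives q_Z = 468/19 and q_A = 541/19.

28.47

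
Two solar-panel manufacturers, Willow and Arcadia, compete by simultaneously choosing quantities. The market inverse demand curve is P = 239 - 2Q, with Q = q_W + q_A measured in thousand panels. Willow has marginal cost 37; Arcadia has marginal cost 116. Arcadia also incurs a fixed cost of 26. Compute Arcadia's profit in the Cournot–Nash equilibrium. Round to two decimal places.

81.56

Willow's profit: π_W = (239 - 2Q)q_W - (37q_W). Setting ∂π_W/∂q_W = 0: 202 - 4q_W - 2(q_A) = 0.
Arcadia's first-order condition: 123 - 4q_A - 2(q_W) = 0.
So q_W = (202 - 2q_A)/4 and q_A = (123 - 2q_W)/4.
Solving the pair: q_W = 281/6, q_A = 22/3.
Price P = 239 - 2·(325/6) = 392/3.
Arcadia's profit: (392/3 - 116)·(22/3) - 26 = 734/9.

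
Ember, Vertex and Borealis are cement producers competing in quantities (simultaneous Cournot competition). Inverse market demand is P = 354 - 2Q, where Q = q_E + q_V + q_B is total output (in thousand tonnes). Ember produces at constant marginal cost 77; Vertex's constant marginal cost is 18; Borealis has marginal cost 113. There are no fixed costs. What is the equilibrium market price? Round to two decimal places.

140.50

Ember's profit: π_E = (354 - 2Q)q_E - (77q_E). Setting ∂π_E/∂q_E = 0: 277 - 4q_E - 2(q_V + q_B) = 0.
Vertex's profit: π_V = (354 - 2Q)q_V - (18q_V). Setting ∂π_V/∂q_V = 0: 336 - 4q_V - 2(q_E + q_B) = 0.
Borealis's profit: π_B = (354 - 2Q)q_B - (113q_B). Setting ∂π_B/∂q_B = 0: 241 - 4q_B - 2(q_E + q_V) = 0.
Summing all 3 equations gives 854 − 8Q = 0, hence Q = 427/4.
Back-substituting: q_E = (277 − 427/2)/2 = 127/4, q_V = (336 − 427/2)/2 = 245/4, q_B = (241 − 427/2)/2 = 55/4.
Total output Q = 427/4, so price P = 354 - 2·(427/4) = 281/2.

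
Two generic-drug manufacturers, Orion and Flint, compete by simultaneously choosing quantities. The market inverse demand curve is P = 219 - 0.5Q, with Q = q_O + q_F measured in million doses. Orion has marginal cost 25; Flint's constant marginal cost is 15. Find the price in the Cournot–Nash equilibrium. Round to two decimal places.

Orion's profit: π_O = (219 - 0.5Q)q_O - (25q_O). Setting ∂π_O/∂q_O = 0: 194 - q_O - (1/2)(q_F) = 0.
Flint's first-order condition: 204 - q_F - (1/2)(q_O) = 0.
So q_O = (194 - (1/2)q_F) and q_F = (204 - (1/2)q_O).
Solving the pair: q_O = 368/3, q_F = 428/3.
Total output Q = 796/3, so price P = 219 - (1/2)·(796/3) = 259/3.

86.33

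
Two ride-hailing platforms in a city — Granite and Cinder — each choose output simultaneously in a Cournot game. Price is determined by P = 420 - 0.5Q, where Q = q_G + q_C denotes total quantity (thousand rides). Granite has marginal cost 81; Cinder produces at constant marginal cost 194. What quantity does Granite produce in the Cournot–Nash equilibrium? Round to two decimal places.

301.33

Granite's profit: π_G = (420 - 0.5Q)q_G - (81q_G). Setting ∂π_G/∂q_G = 0: 339 - q_G - (1/2)(q_C) = 0.
Cinder's first-order condition: 226 - q_C - (1/2)(q_G) = 0.
Rearranging gives the reaction functions q_G = (339 - (1/2)q_C) and q_C = (226 - (1/2)q_G).
Substituting one into the other gives q_G = 904/3 and q_C = 226/3.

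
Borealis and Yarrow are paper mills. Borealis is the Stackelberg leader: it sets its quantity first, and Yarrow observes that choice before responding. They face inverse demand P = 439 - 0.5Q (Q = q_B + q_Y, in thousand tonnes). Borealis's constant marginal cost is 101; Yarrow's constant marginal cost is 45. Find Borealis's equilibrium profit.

19881

The follower Yarrow best-responds to any q_B: π_Y = (439 - 0.5Q)q_Y - 45q_Y.
Setting the follower's marginal profit to zero, 394 - (1/2)q_B - q_Y = 0, i.e. q_Y = (394 - (1/2)q_B).
Borealis substitutes q_Y(q_B) into its own profit: π_B = q_B(439 - (1/2)q_B - (394 - (1/2)q_B)/2) - 101q_B = (242 - (1/4)q_B)q_B - 101q_B.
Leader FOC: 141 - (1/2)q_B = 0, so q_B = 282.
Then q_Y = (394 - (1/2)·282) = 253.
Price P = 439 - (1/2)·535 = 343/2.
Borealis's profit: (343/2 - 101)·282 = 19881.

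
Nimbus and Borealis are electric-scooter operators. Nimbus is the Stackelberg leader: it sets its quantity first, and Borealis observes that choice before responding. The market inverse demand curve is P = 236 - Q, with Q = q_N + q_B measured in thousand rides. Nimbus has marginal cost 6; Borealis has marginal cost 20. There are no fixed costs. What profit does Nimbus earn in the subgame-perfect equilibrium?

7442

The follower Borealis best-responds to any q_N: π_B = (236 - Q)q_B - 20q_B.
Setting the follower's marginal profit to zero, 216 - q_N - 2q_B = 0, i.e. q_B = (216 - q_N)/2.
Nimbus substitutes q_B(q_N) into its own profit: π_N = q_N(236 - q_N - (216 - q_N)/2) - 6q_N = (128 - (1/2)q_N)q_N - 6q_N.
The leader's first-order condition 122 - q_N = 0 yields q_N = 122.
Then q_B = (216 - 122)/2 = 47.
Price P = 236 - 169 = 67.
Nimbus's profit: (67 - 6)·122 = 7442.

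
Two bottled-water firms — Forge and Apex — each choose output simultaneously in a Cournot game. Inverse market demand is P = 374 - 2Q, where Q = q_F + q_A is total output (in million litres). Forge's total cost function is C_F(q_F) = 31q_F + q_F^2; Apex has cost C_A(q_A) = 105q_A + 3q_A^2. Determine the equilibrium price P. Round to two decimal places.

Forge's profit: π_F = (374 - 2Q)q_F - (31q_F + q_F²). Setting ∂π_F/∂q_F = 0: 343 - 6q_F - 2(q_A) = 0.
Apex's profit: π_A = (374 - 2Q)q_A - (105q_A + 3q_A²). Setting ∂π_A/∂q_A = 0: 269 - 10q_A - 2(q_F) = 0.
Rearranging gives the reaction functions q_F = (343 - 2q_A)/6 and q_A = (269 - 2q_F)/10.
Substituting one into the other gives q_F = 723/14 and q_A = 116/7.
Total output Q = 955/14, so price P = 374 - 2·(955/14) = 1663/7.

237.57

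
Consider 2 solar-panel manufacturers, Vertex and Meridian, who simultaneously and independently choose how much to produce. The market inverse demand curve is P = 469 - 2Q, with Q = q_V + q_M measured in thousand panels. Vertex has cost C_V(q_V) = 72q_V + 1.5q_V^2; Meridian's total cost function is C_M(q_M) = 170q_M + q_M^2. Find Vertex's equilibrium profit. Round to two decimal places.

Vertex's profit: π_V = (469 - 2Q)q_V - (72q_V + (3/2)q_V²). Setting ∂π_V/∂q_V = 0: 397 - 7q_V - 2(q_M) = 0.
Meridian's first-order condition: 299 - 6q_M - 2(q_V) = 0.
Best responses: q_V = (397 - 2q_M)/7, q_M = (299 - 2q_V)/6.
Substituting one into the other gives q_V = 892/19 and q_M = 1299/38.
Price P = 469 - 2·81.1316 = 306.7368.
Vertex's profit: 306.7368·(892/19) - 72·(892/19) - (3/2)(892/19)² = 7714.1939.

7714.19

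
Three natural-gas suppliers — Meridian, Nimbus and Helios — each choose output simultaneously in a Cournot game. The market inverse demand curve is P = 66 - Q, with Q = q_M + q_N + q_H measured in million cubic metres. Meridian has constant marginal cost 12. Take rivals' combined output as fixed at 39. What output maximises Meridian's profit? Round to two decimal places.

With rivals' combined output fixed at 39, Meridian's profit is π_M = (66 - 39 - q_M)q_M - (12q_M) = (27 - q_M)q_M - (12q_M).
∂π_M/∂q_M = 15 - 2q_M = 0, so q_M = 15/2.

7.50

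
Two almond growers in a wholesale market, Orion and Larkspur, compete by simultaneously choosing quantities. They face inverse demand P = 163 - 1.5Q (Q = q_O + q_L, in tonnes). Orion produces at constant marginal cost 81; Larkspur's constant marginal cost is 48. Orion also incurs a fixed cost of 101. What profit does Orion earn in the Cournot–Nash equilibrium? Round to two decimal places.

76.85

Orion's profit: π_O = (163 - 1.5Q)q_O - (81q_O). Setting ∂π_O/∂q_O = 0: 82 - 3q_O - (3/2)(q_L) = 0.
Larkspur's profit: π_L = (163 - 1.5Q)q_L - (48q_L). Setting ∂π_L/∂q_L = 0: 115 - 3q_L - (3/2)(q_O) = 0.
Best responses: q_O = (82 - (3/2)q_L)/3, q_L = (115 - (3/2)q_O)/3.
Solving the pair: q_O = 98/9, q_L = 296/9.
Price P = 163 - (3/2)·(394/9) = 292/3.
Orion's profit: (292/3 - 81)·(98/9) - 101 = 76.8519.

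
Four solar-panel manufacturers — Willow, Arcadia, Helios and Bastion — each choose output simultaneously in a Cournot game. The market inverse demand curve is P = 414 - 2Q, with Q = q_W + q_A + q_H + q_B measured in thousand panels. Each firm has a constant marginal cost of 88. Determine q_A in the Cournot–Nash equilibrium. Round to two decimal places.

32.60

A representative firm's profit is π_i = q_i(414 - 2Q) - 88q_i.
First-order condition (treating rivals' output as given): 326 - 4q_i - 2·Σ_{j≠i} q_j = 0.
By symmetry each firm produces the same amount; substituting Σ_{j≠i} q_j = 3q_i yields q_i = 326/10 = 163/5.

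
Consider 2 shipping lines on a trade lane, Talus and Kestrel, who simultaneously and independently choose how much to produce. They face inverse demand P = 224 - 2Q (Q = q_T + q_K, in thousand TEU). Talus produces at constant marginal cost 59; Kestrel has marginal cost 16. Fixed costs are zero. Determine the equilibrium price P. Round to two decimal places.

99.67

Talus's profit: π_T = (224 - 2Q)q_T - (59q_T). Setting ∂π_T/∂q_T = 0: 165 - 4q_T - 2(q_K) = 0.
Kestrel's first-order condition: 208 - 4q_K - 2(q_T) = 0.
Best responses: q_T = (165 - 2q_K)/4, q_K = (208 - 2q_T)/4.
Solving the pair: q_T = 61/3, q_K = 251/6.
Total output Q = 373/6, so price P = 224 - 2·(373/6) = 299/3.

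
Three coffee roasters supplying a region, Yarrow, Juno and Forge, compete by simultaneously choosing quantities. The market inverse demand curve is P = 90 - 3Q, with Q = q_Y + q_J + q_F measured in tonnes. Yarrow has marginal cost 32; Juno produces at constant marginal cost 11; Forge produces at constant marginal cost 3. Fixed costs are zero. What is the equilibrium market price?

Yarrow's profit: π_Y = (90 - 3Q)q_Y - (32q_Y). Setting ∂π_Y/∂q_Y = 0: 58 - 6q_Y - 3(q_J + q_F) = 0.
Juno's profit: π_J = (90 - 3Q)q_J - (11q_J). Setting ∂π_J/∂q_J = 0: 79 - 6q_J - 3(q_Y + q_F) = 0.
Forge's first-order condition: 87 - 6q_F - 3(q_Y + q_J) = 0.
Summing all 3 equations gives 224 − 12Q = 0, hence Q = 56/3.
Back-substituting: q_Y = (58 − 56)/3 = 2/3, q_J = (79 − 56)/3 = 23/3, q_F = (87 − 56)/3 = 31/3.
Total output Q = 56/3, so price P = 90 - 3·(56/3) = 34.

34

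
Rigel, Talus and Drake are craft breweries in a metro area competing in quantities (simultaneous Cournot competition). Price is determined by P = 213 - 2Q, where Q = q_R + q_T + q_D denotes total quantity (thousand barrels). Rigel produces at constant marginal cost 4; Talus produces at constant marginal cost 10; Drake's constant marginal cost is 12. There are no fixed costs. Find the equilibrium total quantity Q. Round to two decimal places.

Rigel's profit: π_R = (213 - 2Q)q_R - (4q_R). Setting ∂π_R/∂q_R = 0: 209 - 4q_R - 2(q_T + q_D) = 0.
Talus's profit: π_T = (213 - 2Q)q_T - (10q_T). Setting ∂π_T/∂q_T = 0: 203 - 4q_T - 2(q_R + q_D) = 0.
Drake's profit: π_D = (213 - 2Q)q_D - (12q_D). Setting ∂π_D/∂q_D = 0: 201 - 4q_D - 2(q_R + q_T) = 0.
Adding the 3 first-order conditions: 613 − 8Q = 0, so Q = 613/8.
Back-substituting: q_R = (209 − 613/4)/2 = 223/8, q_T = (203 − 613/4)/2 = 199/8, q_D = (201 − 613/4)/2 = 191/8.
Total output Q = 223/8 + 199/8 + 191/8 = 613/8.

76.63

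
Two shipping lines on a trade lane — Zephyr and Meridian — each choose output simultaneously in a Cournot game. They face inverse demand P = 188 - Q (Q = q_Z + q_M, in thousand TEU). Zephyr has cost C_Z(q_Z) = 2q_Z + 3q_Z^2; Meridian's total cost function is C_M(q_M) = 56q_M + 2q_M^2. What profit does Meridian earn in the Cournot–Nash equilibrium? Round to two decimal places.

1027.93

Zephyr's profit: π_Z = (188 - Q)q_Z - (2q_Z + 3q_Z²). Setting ∂π_Z/∂q_Z = 0: 186 - 8q_Z - (q_M) = 0.
Meridian's first-order condition: 132 - 6q_M - (q_Z) = 0.
Best responses: q_Z = (186 - q_M)/8, q_M = (132 - q_Z)/6.
Solving the pair: q_Z = 984/47, q_M = 870/47.
Price P = 188 - 1854/47 = 148.5532.
Meridian's profit: 148.5532·(870/47) - 56·(870/47) - 2(870/47)² = 1027.9312.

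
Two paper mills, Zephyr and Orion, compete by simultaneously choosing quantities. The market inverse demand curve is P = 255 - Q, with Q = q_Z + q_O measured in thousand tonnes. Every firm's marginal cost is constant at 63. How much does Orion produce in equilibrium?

64

A representative firm's profit is π_i = q_i(255 - Q) - 63q_i.
Setting ∂π_i/∂q_i = 0 with rivals' quantities fixed: 192 - 2q_i - q_j = 0.
With identical firms every q_j equals q_i, so q_j = q_i and 192 = 3q_i, giving q_i = 64.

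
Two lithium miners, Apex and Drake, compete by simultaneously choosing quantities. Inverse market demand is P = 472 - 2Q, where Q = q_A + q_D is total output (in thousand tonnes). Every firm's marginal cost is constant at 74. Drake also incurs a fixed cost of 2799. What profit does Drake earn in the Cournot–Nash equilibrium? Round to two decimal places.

6001.22

Each firm earns π_i = (472 - 2Q)q_i - 74q_i.
First-order condition (treating rivals' output as given): 398 - 4q_i - 2q_j = 0.
With identical firms every q_j equals q_i, so q_j = q_i and 398 = 6q_i, giving q_i = 199/3.
Price P = 472 - 2·(398/3) = 620/3.
Drake's profit: (620/3 - 74)·(199/3) - 2799 = 6001.2222.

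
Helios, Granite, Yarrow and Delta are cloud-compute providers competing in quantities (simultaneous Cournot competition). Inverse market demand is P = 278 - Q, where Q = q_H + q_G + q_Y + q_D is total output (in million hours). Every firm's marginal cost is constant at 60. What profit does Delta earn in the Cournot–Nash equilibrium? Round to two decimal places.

A representative firm's profit is π_i = q_i(278 - Q) - 60q_i.
Setting ∂π_i/∂q_i = 0 with rivals' quantities fixed: 218 - 2q_i - Σ_{j≠i} q_j = 0.
With identical firms every q_j equals q_i, so Σ_{j≠i} q_j = 3q_i and 218 = 5q_i, giving q_i = 218/5.
Price P = 278 - 872/5 = 518/5.
Delta's profit: (518/5 - 60)·(218/5) = 1900.9600.

1900.96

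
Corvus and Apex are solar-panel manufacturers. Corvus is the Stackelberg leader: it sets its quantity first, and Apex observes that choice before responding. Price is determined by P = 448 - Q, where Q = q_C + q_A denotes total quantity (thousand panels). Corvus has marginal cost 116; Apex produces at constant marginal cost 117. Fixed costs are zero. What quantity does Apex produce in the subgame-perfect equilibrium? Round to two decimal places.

82.25

Solve by backward induction. Given q_C, the follower Apex maximises π_A = (448 - q_C - q_A)q_A - 117q_A.
Follower FOC: 331 - q_C - 2q_A = 0, so q_A(q_C) = (331 - q_C)/2.
The leader anticipates this reaction. Substituting into P = 448 - Q gives P = 565/2 - (1/2)q_C, so π_C = (565/2 - (1/2)q_C)q_C - 116q_C.
Leader FOC: 333/2 - q_C = 0, so q_C = 333/2.
Then q_A = (331 - 333/2)/2 = 329/4.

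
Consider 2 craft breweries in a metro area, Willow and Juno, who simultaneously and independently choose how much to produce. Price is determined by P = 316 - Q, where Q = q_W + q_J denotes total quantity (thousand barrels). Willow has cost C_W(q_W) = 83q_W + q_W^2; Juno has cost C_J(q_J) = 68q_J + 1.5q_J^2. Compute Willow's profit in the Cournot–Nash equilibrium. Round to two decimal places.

Willow's profit: π_W = (316 - Q)q_W - (83q_W + q_W²). Setting ∂π_W/∂q_W = 0: 233 - 4q_W - (q_J) = 0.
Juno's first-order condition: 248 - 5q_J - (q_W) = 0.
Best responses: q_W = (233 - q_J)/4, q_J = (248 - q_W)/5.
Substituting one into the other gives q_W = 917/19 and q_J = 759/19.
Price P = 316 - 1676/19 = 227.7895.
Willow's profit: 227.7895·(917/19) - 83·(917/19) - (917/19)² = 4658.6648.

4658.66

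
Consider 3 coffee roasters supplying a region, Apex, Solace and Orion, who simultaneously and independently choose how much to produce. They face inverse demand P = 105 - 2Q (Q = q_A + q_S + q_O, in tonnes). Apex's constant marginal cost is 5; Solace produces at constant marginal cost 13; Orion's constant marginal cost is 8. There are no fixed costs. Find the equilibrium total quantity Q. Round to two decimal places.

Apex's profit: π_A = (105 - 2Q)q_A - (5q_A). Setting ∂π_A/∂q_A = 0: 100 - 4q_A - 2(q_S + q_O) = 0.
Solace's profit: π_S = (105 - 2Q)q_S - (13q_S). Setting ∂π_S/∂q_S = 0: 92 - 4q_S - 2(q_A + q_O) = 0.
Orion's first-order condition: 97 - 4q_O - 2(q_A + q_S) = 0.
Adding the 3 first-order conditions: 289 − 8Q = 0, so Q = 289/8.
Back-substituting: q_A = (100 − 289/4)/2 = 111/8, q_S = (92 − 289/4)/2 = 79/8, q_O = (97 − 289/4)/2 = 99/8.
Total output Q = 111/8 + 79/8 + 99/8 = 289/8.

36.13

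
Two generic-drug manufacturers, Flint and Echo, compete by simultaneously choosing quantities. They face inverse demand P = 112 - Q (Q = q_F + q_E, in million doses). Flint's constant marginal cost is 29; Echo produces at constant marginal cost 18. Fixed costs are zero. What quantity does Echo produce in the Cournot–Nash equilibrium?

Flint's profit: π_F = (112 - Q)q_F - (29q_F). Setting ∂π_F/∂q_F = 0: 83 - 2q_F - (q_E) = 0.
Echo's profit: π_E = (112 - Q)q_E - (18q_E). Setting ∂π_E/∂q_E = 0: 94 - 2q_E - (q_F) = 0.
So q_F = (83 - q_E)/2 and q_E = (94 - q_F)/2.
Solving the pair: q_F = 24, q_E = 35.

35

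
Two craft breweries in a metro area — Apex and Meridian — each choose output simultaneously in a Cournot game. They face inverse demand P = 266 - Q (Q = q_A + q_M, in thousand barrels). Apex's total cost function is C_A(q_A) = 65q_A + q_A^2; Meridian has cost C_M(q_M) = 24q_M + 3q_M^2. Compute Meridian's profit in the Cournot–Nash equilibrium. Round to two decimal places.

2448.65

Apex's profit: π_A = (266 - Q)q_A - (65q_A + q_A²). Setting ∂π_A/∂q_A = 0: 201 - 4q_A - (q_M) = 0.
Meridian's profit: π_M = (266 - Q)q_M - (24q_M + 3q_M²). Setting ∂π_M/∂q_M = 0: 242 - 8q_M - (q_A) = 0.
Best responses: q_A = (201 - q_M)/4, q_M = (242 - q_A)/8.
Substituting one into the other gives q_A = 1366/31 and q_M = 767/31.
Price P = 266 - 68.8065 = 197.1935.
Meridian's profit: 197.1935·(767/31) - 24·(767/31) - 3(767/31)² = 2448.6535.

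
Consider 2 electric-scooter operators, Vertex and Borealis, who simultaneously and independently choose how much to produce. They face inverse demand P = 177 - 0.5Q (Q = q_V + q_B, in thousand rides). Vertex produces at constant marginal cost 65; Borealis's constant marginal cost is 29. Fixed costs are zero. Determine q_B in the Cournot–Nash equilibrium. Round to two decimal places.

122.67

Vertex's profit: π_V = (177 - 0.5Q)q_V - (65q_V). Setting ∂π_V/∂q_V = 0: 112 - q_V - (1/2)(q_B) = 0.
Borealis's first-order condition: 148 - q_B - (1/2)(q_V) = 0.
Best responses: q_V = (112 - (1/2)q_B), q_B = (148 - (1/2)q_V).
Solving the pair: q_V = 152/3, q_B = 368/3.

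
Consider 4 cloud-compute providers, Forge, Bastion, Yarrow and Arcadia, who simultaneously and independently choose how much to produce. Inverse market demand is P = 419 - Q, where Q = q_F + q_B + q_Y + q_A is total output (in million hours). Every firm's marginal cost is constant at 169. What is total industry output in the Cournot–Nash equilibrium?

A representative firm's profit is π_i = q_i(419 - Q) - 169q_i.
Setting ∂π_i/∂q_i = 0 with rivals' quantities fixed: 250 - 2q_i - Σ_{j≠i} q_j = 0.
With identical firms every q_j equals q_i, so Σ_{j≠i} q_j = 3q_i and 250 = 5q_i, giving q_i = 50.
Total output Q = 50 + 50 + 50 + 50 = 200.

200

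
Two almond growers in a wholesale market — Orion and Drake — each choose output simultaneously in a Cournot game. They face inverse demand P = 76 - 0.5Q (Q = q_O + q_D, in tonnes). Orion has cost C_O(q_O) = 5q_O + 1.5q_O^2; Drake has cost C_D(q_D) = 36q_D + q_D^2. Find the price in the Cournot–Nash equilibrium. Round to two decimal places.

62.49

Orion's profit: π_O = (76 - 0.5Q)q_O - (5q_O + (3/2)q_O²). Setting ∂π_O/∂q_O = 0: 71 - 4q_O - (1/2)(q_D) = 0.
Drake's first-order condition: 40 - 3q_D - (1/2)(q_O) = 0.
Rearranging gives the reaction functions q_O = (71 - (1/2)q_D)/4 and q_D = (40 - (1/2)q_O)/3.
Solving the pair: q_O = 772/47, q_D = 498/47.
Total output Q = 1270/47, so price P = 76 - (1/2)·(1270/47) = 62.4894.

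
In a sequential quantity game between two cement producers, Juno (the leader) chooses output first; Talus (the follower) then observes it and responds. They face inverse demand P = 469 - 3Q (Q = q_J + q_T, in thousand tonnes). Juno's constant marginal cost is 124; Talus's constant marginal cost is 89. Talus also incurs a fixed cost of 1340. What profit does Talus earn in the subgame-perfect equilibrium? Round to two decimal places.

The follower Talus best-responds to any q_J: π_T = (469 - 3Q)q_T - 89q_T.
∂π_T/∂q_T = 380 - 3q_J - 6q_T = 0 gives the reaction function q_T = (380 - 3q_J)/6.
The leader anticipates this reaction. Substituting into P = 469 - 3Q gives P = 279 - (3/2)q_J, so π_J = (279 - (3/2)q_J)q_J - 124q_J.
The leader's first-order condition 155 - 3q_J = 0 yields q_J = 155/3.
Then q_T = (380 - 3·(155/3))/6 = 75/2.
Price P = 469 - 3·(535/6) = 403/2.
Talus's profit: (403/2 - 89)·(75/2) - 1340 = 2878.7500.

2878.75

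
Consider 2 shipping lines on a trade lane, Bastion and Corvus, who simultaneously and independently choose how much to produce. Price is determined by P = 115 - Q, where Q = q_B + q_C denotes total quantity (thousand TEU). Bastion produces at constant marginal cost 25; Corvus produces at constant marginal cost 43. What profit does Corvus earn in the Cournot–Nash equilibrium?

Bastion's profit: π_B = (115 - Q)q_B - (25q_B). Setting ∂π_B/∂q_B = 0: 90 - 2q_B - (q_C) = 0.
Corvus's first-order condition: 72 - 2q_C - (q_B) = 0.
Rearranging gives the reaction functions q_B = (90 - q_C)/2 and q_C = (72 - q_B)/2.
Substituting one into the other gives q_B = 36 and q_C = 18.
Price P = 115 - 54 = 61.
Corvus's profit: (61 - 43)·18 = 324.

324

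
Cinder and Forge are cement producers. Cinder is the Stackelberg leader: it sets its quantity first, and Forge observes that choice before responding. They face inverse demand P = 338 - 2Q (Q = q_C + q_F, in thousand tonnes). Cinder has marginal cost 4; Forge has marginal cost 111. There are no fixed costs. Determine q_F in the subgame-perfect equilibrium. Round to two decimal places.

1.63

The follower Forge best-responds to any q_C: π_F = (338 - 2Q)q_F - 111q_F.
Setting the follower's marginal profit to zero, 227 - 2q_C - 4q_F = 0, i.e. q_F = (227 - 2q_C)/4.
The leader anticipates this reaction. Substituting into P = 338 - 2Q gives P = 449/2 - q_C, so π_C = (449/2 - q_C)q_C - 4q_C.
The leader's first-order condition 441/2 - 2q_C = 0 yields q_C = 441/4.
Then q_F = (227 - 2·(441/4))/4 = 13/8.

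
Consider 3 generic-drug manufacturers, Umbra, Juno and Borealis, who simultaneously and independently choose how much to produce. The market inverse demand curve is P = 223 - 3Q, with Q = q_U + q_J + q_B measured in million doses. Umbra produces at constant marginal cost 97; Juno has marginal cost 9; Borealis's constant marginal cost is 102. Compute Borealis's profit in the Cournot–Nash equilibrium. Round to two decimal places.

Umbra's profit: π_U = (223 - 3Q)q_U - (97q_U). Setting ∂π_U/∂q_U = 0: 126 - 6q_U - 3(q_J + q_B) = 0.
Juno's profit: π_J = (223 - 3Q)q_J - (9q_J). Setting ∂π_J/∂q_J = 0: 214 - 6q_J - 3(q_U + q_B) = 0.
Borealis's profit: π_B = (223 - 3Q)q_B - (102q_B). Setting ∂π_B/∂q_B = 0: 121 - 6q_B - 3(q_U + q_J) = 0.
Adding the 3 first-order conditions: 461 − 12Q = 0, so Q = 461/12.
Back-substituting: q_U = (126 − 461/4)/3 = 43/12, q_J = (214 − 461/4)/3 = 395/12, q_B = (121 − 461/4)/3 = 23/12.
Price P = 223 - 3·(461/12) = 431/4.
Borealis's profit: (431/4 - 102)·(23/12) = 529/48.

11.02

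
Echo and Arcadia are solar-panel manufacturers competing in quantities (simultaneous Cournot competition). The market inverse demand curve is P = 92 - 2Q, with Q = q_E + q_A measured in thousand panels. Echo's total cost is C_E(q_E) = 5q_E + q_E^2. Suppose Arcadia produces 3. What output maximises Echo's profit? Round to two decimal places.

With the rival's output fixed at 3, Echo's profit is π_E = (92 - 2·3 - 2q_E)q_E - (5q_E + q_E²) = (86 - 2q_E)q_E - (5q_E + q_E²).
∂π_E/∂q_E = 81 - 6q_E = 0, so q_E = 27/2.

13.50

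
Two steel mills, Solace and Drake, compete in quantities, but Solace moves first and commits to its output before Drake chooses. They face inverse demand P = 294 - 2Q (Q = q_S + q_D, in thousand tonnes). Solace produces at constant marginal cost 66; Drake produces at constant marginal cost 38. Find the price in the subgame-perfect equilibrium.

Solve by backward induction. Given q_S, the follower Drake maximises π_D = (294 - 2q_S - 2q_D)q_D - 38q_D.
∂π_D/∂q_D = 256 - 2q_S - 4q_D = 0 gives the reaction function q_D = (256 - 2q_S)/4.
Solace substitutes q_D(q_S) into its own profit: π_S = q_S(294 - 2q_S - (256 - 2q_S)/2) - 66q_S = (166 - q_S)q_S - 66q_S.
The leader's first-order condition 100 - 2q_S = 0 yields q_S = 50.
Then q_D = (256 - 2·50)/4 = 39.
Total output Q = 89, so price P = 294 - 2·89 = 116.

116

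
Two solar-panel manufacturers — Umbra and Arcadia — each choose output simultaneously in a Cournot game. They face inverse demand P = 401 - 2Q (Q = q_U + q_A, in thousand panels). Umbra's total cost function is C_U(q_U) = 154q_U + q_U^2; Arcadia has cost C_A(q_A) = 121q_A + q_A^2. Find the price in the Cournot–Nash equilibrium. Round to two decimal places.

269.25

Umbra's profit: π_U = (401 - 2Q)q_U - (154q_U + q_U²). Setting ∂π_U/∂q_U = 0: 247 - 6q_U - 2(q_A) = 0.
Arcadia's first-order condition: 280 - 6q_A - 2(q_U) = 0.
Rearranging gives the reaction functions q_U = (247 - 2q_A)/6 and q_A = (280 - 2q_U)/6.
Substituting one into the other gives q_U = 461/16 and q_A = 593/16.
Total output Q = 527/8, so price P = 401 - 2·(527/8) = 1077/4.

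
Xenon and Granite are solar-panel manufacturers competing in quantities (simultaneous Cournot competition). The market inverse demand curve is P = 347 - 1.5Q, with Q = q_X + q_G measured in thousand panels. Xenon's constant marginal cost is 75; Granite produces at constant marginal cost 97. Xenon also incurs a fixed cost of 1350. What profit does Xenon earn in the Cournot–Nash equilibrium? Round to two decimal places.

Xenon's profit: π_X = (347 - 1.5Q)q_X - (75q_X). Setting ∂π_X/∂q_X = 0: 272 - 3q_X - (3/2)(q_G) = 0.
Granite's profit: π_G = (347 - 1.5Q)q_G - (97q_G). Setting ∂π_G/∂q_G = 0: 250 - 3q_G - (3/2)(q_X) = 0.
Rearranging gives the reaction functions q_X = (272 - (3/2)q_G)/3 and q_G = (250 - (3/2)q_X)/3.
Solving the pair: q_X = 196/3, q_G = 152/3.
Price P = 347 - (3/2)·116 = 173.
Xenon's profit: (173 - 75)·(196/3) - 1350 = 5052.6667.

5052.67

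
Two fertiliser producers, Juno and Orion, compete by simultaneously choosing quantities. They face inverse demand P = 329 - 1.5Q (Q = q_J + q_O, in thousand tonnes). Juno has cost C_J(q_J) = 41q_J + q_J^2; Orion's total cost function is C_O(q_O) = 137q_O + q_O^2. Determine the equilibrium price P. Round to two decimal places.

Juno's profit: π_J = (329 - 1.5Q)q_J - (41q_J + q_J²). Setting ∂π_J/∂q_J = 0: 288 - 5q_J - (3/2)(q_O) = 0.
Orion's first-order condition: 192 - 5q_O - (3/2)(q_J) = 0.
Best responses: q_J = (288 - (3/2)q_O)/5, q_O = (192 - (3/2)q_J)/5.
Solving the pair: q_J = 50.6374, q_O = 23.2088.
Total output Q = 960/13, so price P = 329 - (3/2)·(960/13) = 218.2308.

218.23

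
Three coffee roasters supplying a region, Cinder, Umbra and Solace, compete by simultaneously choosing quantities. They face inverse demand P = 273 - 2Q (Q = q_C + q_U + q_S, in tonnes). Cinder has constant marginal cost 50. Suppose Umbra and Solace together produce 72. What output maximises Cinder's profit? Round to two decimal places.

19.75

With rivals' combined output fixed at 72, Cinder's profit is π_C = (273 - 2·72 - 2q_C)q_C - (50q_C) = (129 - 2q_C)q_C - (50q_C).
∂π_C/∂q_C = 79 - 4q_C = 0, so q_C = 79/4.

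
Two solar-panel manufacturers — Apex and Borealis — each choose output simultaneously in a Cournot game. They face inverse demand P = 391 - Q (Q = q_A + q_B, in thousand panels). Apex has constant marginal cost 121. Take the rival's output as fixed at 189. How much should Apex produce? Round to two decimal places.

With the rival's output fixed at 189, Apex's profit is π_A = (391 - 189 - q_A)q_A - (121q_A) = (202 - q_A)q_A - (121q_A).
∂π_A/∂q_A = 81 - 2q_A = 0, so q_A = 81/2.

40.50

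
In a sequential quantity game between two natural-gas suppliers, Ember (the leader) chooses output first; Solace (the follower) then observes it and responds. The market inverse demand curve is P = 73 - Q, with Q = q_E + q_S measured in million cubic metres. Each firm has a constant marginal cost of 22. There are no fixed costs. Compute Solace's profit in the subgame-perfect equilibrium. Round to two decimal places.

The follower Solace best-responds to any q_E: π_S = (73 - Q)q_S - 22q_S.
Setting the follower's marginal profit to zero, 51 - q_E - 2q_S = 0, i.e. q_S = (51 - q_E)/2.
The leader anticipates this reaction. Substituting into P = 73 - Q gives P = 95/2 - (1/2)q_E, so π_E = (95/2 - (1/2)q_E)q_E - 22q_E.
Maximising: ∂π_E/∂q_E = 51/2 - q_E = 0, giving q_E = 51/2.
Then q_S = (51 - 51/2)/2 = 51/4.
Price P = 73 - 153/4 = 139/4.
Solace's profit: (139/4 - 22)·(51/4) = 162.5625.

162.56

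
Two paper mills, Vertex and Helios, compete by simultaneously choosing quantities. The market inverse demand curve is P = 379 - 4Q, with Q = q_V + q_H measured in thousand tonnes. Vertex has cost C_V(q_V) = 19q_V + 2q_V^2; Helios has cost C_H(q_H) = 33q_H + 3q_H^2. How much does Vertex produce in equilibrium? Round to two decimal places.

24.05

Vertex's profit: π_V = (379 - 4Q)q_V - (19q_V + 2q_V²). Setting ∂π_V/∂q_V = 0: 360 - 12q_V - 4(q_H) = 0.
Helios's profit: π_H = (379 - 4Q)q_H - (33q_H + 3q_H²). Setting ∂π_H/∂q_H = 0: 346 - 14q_H - 4(q_V) = 0.
Rearranging gives the reaction functions q_V = (360 - 4q_H)/12 and q_H = (346 - 4q_V)/14.
Substituting one into the other gives q_V = 457/19 and q_H = 339/19.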